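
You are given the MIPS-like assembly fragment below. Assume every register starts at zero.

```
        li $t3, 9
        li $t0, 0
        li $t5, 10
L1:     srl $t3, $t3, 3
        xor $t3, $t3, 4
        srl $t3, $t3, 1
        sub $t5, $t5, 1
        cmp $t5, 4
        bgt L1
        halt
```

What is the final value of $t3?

$t3=9
$t0=0
$t5=10
$t3=9>>3=1
$t3=1^4=5
$t3=5>>1=2
$t5=10-1=9
cmp $t5, 4  (cmp 9,4)
bgt L1: taken
$t3=2>>3=0
$t3=0^4=4
$t3=4>>1=2
$t5=9-1=8
cmp $t5, 4  (cmp 8,4)
bgt L1: taken
$t3=2>>3=0
$t3=0^4=4
$t3=4>>1=2
$t5=8-1=7
cmp $t5, 4  (cmp 7,4)
bgt L1: taken
$t3=2>>3=0
$t3=0^4=4
$t3=4>>1=2
$t5=7-1=6
cmp $t5, 4  (cmp 6,4)
bgt L1: taken
$t3=2>>3=0
$t3=0^4=4
$t3=4>>1=2
$t5=6-1=5
cmp $t5, 4  (cmp 5,4)
bgt L1: taken
$t3=2>>3=0
$t3=0^4=4
$t3=4>>1=2
$t5=5-1=4
cmp $t5, 4  (cmp 4,4)
bgt L1: not taken
halt.

2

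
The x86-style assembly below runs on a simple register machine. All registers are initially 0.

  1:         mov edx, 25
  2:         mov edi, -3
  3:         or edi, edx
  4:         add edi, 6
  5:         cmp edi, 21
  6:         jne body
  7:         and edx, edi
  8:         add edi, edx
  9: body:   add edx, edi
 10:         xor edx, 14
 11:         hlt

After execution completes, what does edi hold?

3

mov edx, 25 → edx=25
mov edi, -3 → edi=-3
or edi, edx → edi=(-3)|25=-3
add edi, 6 → edi=(-3)+6=3
cmp edi, 21  (cmp 3,21)
jne body: taken
add edx, edi → edx=25+3=28
xor edx, 14 → edx=28^14=18
halt.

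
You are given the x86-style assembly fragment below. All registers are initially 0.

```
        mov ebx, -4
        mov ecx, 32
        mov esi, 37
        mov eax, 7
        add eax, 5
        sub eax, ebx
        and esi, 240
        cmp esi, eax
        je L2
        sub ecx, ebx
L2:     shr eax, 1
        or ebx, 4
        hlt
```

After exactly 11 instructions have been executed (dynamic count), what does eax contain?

ebx=-4
ecx=32
esi=37
eax=7
eax=7+5=12
eax=12-(-4)=16
esi=37&240=32
cmp esi, eax  (cmp 32,16)
je L2: not taken
ecx=32-(-4)=36
eax=16>>1=8
After step 11: eax = 8.

8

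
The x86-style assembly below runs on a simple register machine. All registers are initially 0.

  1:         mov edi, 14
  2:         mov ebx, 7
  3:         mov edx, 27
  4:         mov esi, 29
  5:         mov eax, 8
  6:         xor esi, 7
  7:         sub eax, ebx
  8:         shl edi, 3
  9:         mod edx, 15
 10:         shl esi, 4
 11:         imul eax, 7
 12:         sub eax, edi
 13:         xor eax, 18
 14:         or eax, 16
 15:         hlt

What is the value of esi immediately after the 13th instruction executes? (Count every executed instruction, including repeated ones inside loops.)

416

edi=14
ebx=7
edx=27
esi=29
eax=8
esi=29^7=26
eax=8-7=1
edi=14<<3=112
edx=27%15=12
esi=26<<4=416
eax=1*7=7
eax=7-112=-105
eax=(-105)^18=-123
After step 13: esi = 416.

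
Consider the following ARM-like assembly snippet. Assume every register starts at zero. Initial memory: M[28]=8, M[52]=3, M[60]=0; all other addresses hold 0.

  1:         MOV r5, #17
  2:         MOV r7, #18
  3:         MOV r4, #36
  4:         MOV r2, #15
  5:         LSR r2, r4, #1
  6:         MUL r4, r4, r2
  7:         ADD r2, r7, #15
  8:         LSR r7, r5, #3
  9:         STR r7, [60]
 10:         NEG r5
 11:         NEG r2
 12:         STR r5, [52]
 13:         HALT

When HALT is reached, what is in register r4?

648

MOV r5, #17 → r5=17
MOV r7, #18 → r7=18
MOV r4, #36 → r4=36
MOV r2, #15 → r2=15
LSR r2, r4, #1 → r2=36>>1=18
MUL r4, r4, r2 → r4=36*18=648
ADD r2, r7, #15 → r2=18+15=33
LSR r7, r5, #3 → r7=17>>3=2
STR r7, [60] → M[60]=2
NEG r5 → r5=-(17)=-17
NEG r2 → r2=-(33)=-33
STR r5, [52] → M[52]=-17
halt.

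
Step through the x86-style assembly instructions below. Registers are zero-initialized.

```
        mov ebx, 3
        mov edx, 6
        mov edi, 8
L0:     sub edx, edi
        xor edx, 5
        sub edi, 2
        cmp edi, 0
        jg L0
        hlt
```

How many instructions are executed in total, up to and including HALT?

24

ebx=3
edx=6
edi=8
edx=6-8=-2
edx=(-2)^5=-5
edi=8-2=6
cmp edi, 0  (cmp 6,0)
jg L0: taken
edx=(-5)-6=-11
edx=(-11)^5=-16
edi=6-2=4
cmp edi, 0  (cmp 4,0)
jg L0: taken
edx=(-16)-4=-20
edx=(-20)^5=-23
edi=4-2=2
cmp edi, 0  (cmp 2,0)
jg L0: taken
edx=(-23)-2=-25
edx=(-25)^5=-30
edi=2-2=0
cmp edi, 0  (cmp 0,0)
jg L0: not taken
halt.
Total executed instructions: 24.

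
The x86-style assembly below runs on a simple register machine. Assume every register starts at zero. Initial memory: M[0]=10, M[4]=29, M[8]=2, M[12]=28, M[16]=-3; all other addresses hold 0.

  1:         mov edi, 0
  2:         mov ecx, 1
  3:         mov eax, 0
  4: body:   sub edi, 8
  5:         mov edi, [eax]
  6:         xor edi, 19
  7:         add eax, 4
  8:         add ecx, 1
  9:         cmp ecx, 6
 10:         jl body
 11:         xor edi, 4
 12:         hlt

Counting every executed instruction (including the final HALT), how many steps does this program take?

40

mov edi, 0 → edi=0
mov ecx, 1 → ecx=1
mov eax, 0 → eax=0
sub edi, 8 → edi=0-8=-8
mov edi, [eax] → edi=M[0]=10
xor edi, 19 → edi=10^19=25
add eax, 4 → eax=0+4=4
add ecx, 1 → ecx=1+1=2
cmp ecx, 6  (cmp 2,6)
jl body: taken
sub edi, 8 → edi=25-8=17
mov edi, [eax] → edi=M[4]=29
xor edi, 19 → edi=29^19=14
add eax, 4 → eax=4+4=8
add ecx, 1 → ecx=2+1=3
cmp ecx, 6  (cmp 3,6)
jl body: taken
sub edi, 8 → edi=14-8=6
mov edi, [eax] → edi=M[8]=2
xor edi, 19 → edi=2^19=17
add eax, 4 → eax=8+4=12
add ecx, 1 → ecx=3+1=4
cmp ecx, 6  (cmp 4,6)
jl body: taken
sub edi, 8 → edi=17-8=9
mov edi, [eax] → edi=M[12]=28
xor edi, 19 → edi=28^19=15
add eax, 4 → eax=12+4=16
add ecx, 1 → ecx=4+1=5
cmp ecx, 6  (cmp 5,6)
jl body: taken
sub edi, 8 → edi=15-8=7
mov edi, [eax] → edi=M[16]=-3
xor edi, 19 → edi=(-3)^19=-18
add eax, 4 → eax=16+4=20
add ecx, 1 → ecx=5+1=6
cmp ecx, 6  (cmp 6,6)
jl body: not taken
xor edi, 4 → edi=(-18)^4=-22
halt.
Total executed instructions: 40.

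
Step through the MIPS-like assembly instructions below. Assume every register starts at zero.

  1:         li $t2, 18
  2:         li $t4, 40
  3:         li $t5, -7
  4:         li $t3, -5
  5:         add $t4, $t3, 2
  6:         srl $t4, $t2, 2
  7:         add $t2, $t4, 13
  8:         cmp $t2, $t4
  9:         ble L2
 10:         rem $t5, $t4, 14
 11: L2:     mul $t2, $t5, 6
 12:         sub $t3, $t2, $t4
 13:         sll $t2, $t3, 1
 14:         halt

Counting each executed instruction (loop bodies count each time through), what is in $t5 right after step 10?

after li $t2, 18: $t2=18
after li $t4, 40: $t4=40
after li $t5, -7: $t5=-7
after li $t3, -5: $t3=-5
after add $t4, $t3, 2: $t4=(-5)+2=-3
after srl $t4, $t2, 2: $t4=18>>2=4
after add $t2, $t4, 13: $t2=4+13=17
cmp $t2, $t4  (cmp 17,4)
ble L2: not taken
after rem $t5, $t4, 14: $t5=4%14=4
After step 10: $t5 = 4.

4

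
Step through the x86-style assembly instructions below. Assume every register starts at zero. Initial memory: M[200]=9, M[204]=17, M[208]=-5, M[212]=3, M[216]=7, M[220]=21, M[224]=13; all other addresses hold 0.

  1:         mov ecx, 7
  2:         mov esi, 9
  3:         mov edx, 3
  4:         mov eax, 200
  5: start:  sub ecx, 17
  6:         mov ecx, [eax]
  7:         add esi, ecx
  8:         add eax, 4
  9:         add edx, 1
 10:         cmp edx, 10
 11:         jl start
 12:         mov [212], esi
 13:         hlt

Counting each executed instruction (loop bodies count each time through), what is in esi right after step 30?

mov ecx, 7 → ecx=7
mov esi, 9 → esi=9
mov edx, 3 → edx=3
mov eax, 200 → eax=200
sub ecx, 17 → ecx=7-17=-10
mov ecx, [eax] → ecx=M[200]=9
add esi, ecx → esi=9+9=18
add eax, 4 → eax=200+4=204
add edx, 1 → edx=3+1=4
cmp edx, 10  (cmp 4,10)
jl start: taken
sub ecx, 17 → ecx=9-17=-8
mov ecx, [eax] → ecx=M[204]=17
add esi, ecx → esi=18+17=35
add eax, 4 → eax=204+4=208
add edx, 1 → edx=4+1=5
cmp edx, 10  (cmp 5,10)
jl start: taken
sub ecx, 17 → ecx=17-17=0
mov ecx, [eax] → ecx=M[208]=-5
add esi, ecx → esi=35+(-5)=30
add eax, 4 → eax=208+4=212
add edx, 1 → edx=5+1=6
cmp edx, 10  (cmp 6,10)
jl start: taken
sub ecx, 17 → ecx=(-5)-17=-22
mov ecx, [eax] → ecx=M[212]=3
add esi, ecx → esi=30+3=33
add eax, 4 → eax=212+4=216
add edx, 1 → edx=6+1=7
After step 30: esi = 33.

33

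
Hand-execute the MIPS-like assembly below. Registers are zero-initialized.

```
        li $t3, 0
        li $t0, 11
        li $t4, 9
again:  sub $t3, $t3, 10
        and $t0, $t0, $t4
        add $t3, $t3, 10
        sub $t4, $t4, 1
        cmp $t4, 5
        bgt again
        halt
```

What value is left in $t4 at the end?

5

$t3=0
$t0=11
$t4=9
$t3=0-10=-10
$t0=11&9=9
$t3=(-10)+10=0
$t4=9-1=8
cmp $t4, 5  (cmp 8,5)
bgt again: taken
$t3=0-10=-10
$t0=9&8=8
$t3=(-10)+10=0
$t4=8-1=7
cmp $t4, 5  (cmp 7,5)
bgt again: taken
$t3=0-10=-10
$t0=8&7=0
$t3=(-10)+10=0
$t4=7-1=6
cmp $t4, 5  (cmp 6,5)
bgt again: taken
$t3=0-10=-10
$t0=0&6=0
$t3=(-10)+10=0
$t4=6-1=5
cmp $t4, 5  (cmp 5,5)
bgt again: not taken
halt.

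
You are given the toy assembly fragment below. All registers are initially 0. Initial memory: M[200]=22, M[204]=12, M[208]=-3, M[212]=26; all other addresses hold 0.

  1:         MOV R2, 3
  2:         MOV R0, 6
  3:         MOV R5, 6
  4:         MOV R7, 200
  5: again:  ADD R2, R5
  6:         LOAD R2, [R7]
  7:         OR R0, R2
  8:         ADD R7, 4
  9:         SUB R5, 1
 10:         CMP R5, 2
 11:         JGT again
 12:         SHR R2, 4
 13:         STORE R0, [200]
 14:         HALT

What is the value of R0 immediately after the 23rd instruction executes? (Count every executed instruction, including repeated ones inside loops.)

-1

after MOV R2, 3: R2=3
after MOV R0, 6: R0=6
after MOV R5, 6: R5=6
after MOV R7, 200: R7=200
after ADD R2, R5: R2=3+6=9
after LOAD R2, [R7]: R2=M[200]=22
after OR R0, R2: R0=6|22=22
after ADD R7, 4: R7=200+4=204
after SUB R5, 1: R5=6-1=5
CMP R5, 2  (cmp 5,2)
JGT again: taken
after ADD R2, R5: R2=22+5=27
after LOAD R2, [R7]: R2=M[204]=12
after OR R0, R2: R0=22|12=30
after ADD R7, 4: R7=204+4=208
after SUB R5, 1: R5=5-1=4
CMP R5, 2  (cmp 4,2)
JGT again: taken
after ADD R2, R5: R2=12+4=16
after LOAD R2, [R7]: R2=M[208]=-3
after OR R0, R2: R0=30|(-3)=-1
after ADD R7, 4: R7=208+4=212
after SUB R5, 1: R5=4-1=3
After step 23: R0 = -1.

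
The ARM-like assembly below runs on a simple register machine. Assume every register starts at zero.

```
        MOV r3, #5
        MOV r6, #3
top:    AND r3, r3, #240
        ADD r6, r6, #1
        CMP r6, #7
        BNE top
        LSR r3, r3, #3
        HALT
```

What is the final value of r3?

r3=5
r6=3
r3=5&240=0
r6=3+1=4
CMP r6, #7  (cmp 4,7)
BNE top: taken
r3=0&240=0
r6=4+1=5
CMP r6, #7  (cmp 5,7)
BNE top: taken
r3=0&240=0
r6=5+1=6
CMP r6, #7  (cmp 6,7)
BNE top: taken
r3=0&240=0
r6=6+1=7
CMP r6, #7  (cmp 7,7)
BNE top: not taken
r3=0>>3=0
halt.

0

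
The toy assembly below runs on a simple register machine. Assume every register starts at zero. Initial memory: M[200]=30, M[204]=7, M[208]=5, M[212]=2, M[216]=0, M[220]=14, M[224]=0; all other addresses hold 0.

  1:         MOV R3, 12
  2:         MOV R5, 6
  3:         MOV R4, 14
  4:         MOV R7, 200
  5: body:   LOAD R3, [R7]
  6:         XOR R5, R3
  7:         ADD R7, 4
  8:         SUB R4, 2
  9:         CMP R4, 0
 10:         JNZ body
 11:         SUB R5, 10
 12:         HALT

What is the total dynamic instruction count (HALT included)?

48

after MOV R3, 12: R3=12
after MOV R5, 6: R5=6
after MOV R4, 14: R4=14
after MOV R7, 200: R7=200
after LOAD R3, [R7]: R3=M[200]=30
after XOR R5, R3: R5=6^30=24
after ADD R7, 4: R7=200+4=204
after SUB R4, 2: R4=14-2=12
CMP R4, 0  (cmp 12,0)
JNZ body: taken
after LOAD R3, [R7]: R3=M[204]=7
after XOR R5, R3: R5=24^7=31
after ADD R7, 4: R7=204+4=208
after SUB R4, 2: R4=12-2=10
CMP R4, 0  (cmp 10,0)
JNZ body: taken
after LOAD R3, [R7]: R3=M[208]=5
after XOR R5, R3: R5=31^5=26
after ADD R7, 4: R7=208+4=212
after SUB R4, 2: R4=10-2=8
CMP R4, 0  (cmp 8,0)
JNZ body: taken
after LOAD R3, [R7]: R3=M[212]=2
after XOR R5, R3: R5=26^2=24
after ADD R7, 4: R7=212+4=216
after SUB R4, 2: R4=8-2=6
CMP R4, 0  (cmp 6,0)
JNZ body: taken
after LOAD R3, [R7]: R3=M[216]=0
after XOR R5, R3: R5=24^0=24
after ADD R7, 4: R7=216+4=220
after SUB R4, 2: R4=6-2=4
CMP R4, 0  (cmp 4,0)
JNZ body: taken
after LOAD R3, [R7]: R3=M[220]=14
after XOR R5, R3: R5=24^14=22
after ADD R7, 4: R7=220+4=224
after SUB R4, 2: R4=4-2=2
CMP R4, 0  (cmp 2,0)
JNZ body: taken
after LOAD R3, [R7]: R3=M[224]=0
after XOR R5, R3: R5=22^0=22
after ADD R7, 4: R7=224+4=228
after SUB R4, 2: R4=2-2=0
CMP R4, 0  (cmp 0,0)
JNZ body: not taken
after SUB R5, 10: R5=22-10=12
halt.
Total executed instructions: 48.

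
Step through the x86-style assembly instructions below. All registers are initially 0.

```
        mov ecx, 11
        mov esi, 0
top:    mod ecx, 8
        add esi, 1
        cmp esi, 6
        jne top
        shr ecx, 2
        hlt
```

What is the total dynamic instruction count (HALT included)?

mov ecx, 11 → ecx=11
mov esi, 0 → esi=0
mod ecx, 8 → ecx=11%8=3
add esi, 1 → esi=0+1=1
cmp esi, 6  (cmp 1,6)
jne top: taken
mod ecx, 8 → ecx=3%8=3
add esi, 1 → esi=1+1=2
cmp esi, 6  (cmp 2,6)
jne top: taken
mod ecx, 8 → ecx=3%8=3
add esi, 1 → esi=2+1=3
cmp esi, 6  (cmp 3,6)
jne top: taken
mod ecx, 8 → ecx=3%8=3
add esi, 1 → esi=3+1=4
cmp esi, 6  (cmp 4,6)
jne top: taken
mod ecx, 8 → ecx=3%8=3
add esi, 1 → esi=4+1=5
cmp esi, 6  (cmp 5,6)
jne top: taken
mod ecx, 8 → ecx=3%8=3
add esi, 1 → esi=5+1=6
cmp esi, 6  (cmp 6,6)
jne top: not taken
shr ecx, 2 → ecx=3>>2=0
halt.
Total executed instructions: 28.

28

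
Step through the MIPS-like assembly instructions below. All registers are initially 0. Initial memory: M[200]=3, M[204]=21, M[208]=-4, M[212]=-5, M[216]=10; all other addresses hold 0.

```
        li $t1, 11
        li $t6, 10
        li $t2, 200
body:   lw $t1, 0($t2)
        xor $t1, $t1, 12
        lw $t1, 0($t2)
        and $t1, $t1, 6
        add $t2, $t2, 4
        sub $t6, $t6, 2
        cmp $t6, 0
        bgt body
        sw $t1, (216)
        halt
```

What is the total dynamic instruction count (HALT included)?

45

li $t1, 11 → $t1=11
li $t6, 10 → $t6=10
li $t2, 200 → $t2=200
lw $t1, 0($t2) → $t1=M[200]=3
xor $t1, $t1, 12 → $t1=3^12=15
lw $t1, 0($t2) → $t1=M[200]=3
and $t1, $t1, 6 → $t1=3&6=2
add $t2, $t2, 4 → $t2=200+4=204
sub $t6, $t6, 2 → $t6=10-2=8
cmp $t6, 0  (cmp 8,0)
bgt body: taken
lw $t1, 0($t2) → $t1=M[204]=21
xor $t1, $t1, 12 → $t1=21^12=25
lw $t1, 0($t2) → $t1=M[204]=21
and $t1, $t1, 6 → $t1=21&6=4
add $t2, $t2, 4 → $t2=204+4=208
sub $t6, $t6, 2 → $t6=8-2=6
cmp $t6, 0  (cmp 6,0)
bgt body: taken
lw $t1, 0($t2) → $t1=M[208]=-4
xor $t1, $t1, 12 → $t1=(-4)^12=-16
lw $t1, 0($t2) → $t1=M[208]=-4
and $t1, $t1, 6 → $t1=(-4)&6=4
add $t2, $t2, 4 → $t2=208+4=212
sub $t6, $t6, 2 → $t6=6-2=4
cmp $t6, 0  (cmp 4,0)
bgt body: taken
lw $t1, 0($t2) → $t1=M[212]=-5
xor $t1, $t1, 12 → $t1=(-5)^12=-9
lw $t1, 0($t2) → $t1=M[212]=-5
and $t1, $t1, 6 → $t1=(-5)&6=2
add $t2, $t2, 4 → $t2=212+4=216
sub $t6, $t6, 2 → $t6=4-2=2
cmp $t6, 0  (cmp 2,0)
bgt body: taken
lw $t1, 0($t2) → $t1=M[216]=10
xor $t1, $t1, 12 → $t1=10^12=6
lw $t1, 0($t2) → $t1=M[216]=10
and $t1, $t1, 6 → $t1=10&6=2
add $t2, $t2, 4 → $t2=216+4=220
sub $t6, $t6, 2 → $t6=2-2=0
cmp $t6, 0  (cmp 0,0)
bgt body: not taken
sw $t1, (216) → M[216]=2
halt.
Total executed instructions: 45.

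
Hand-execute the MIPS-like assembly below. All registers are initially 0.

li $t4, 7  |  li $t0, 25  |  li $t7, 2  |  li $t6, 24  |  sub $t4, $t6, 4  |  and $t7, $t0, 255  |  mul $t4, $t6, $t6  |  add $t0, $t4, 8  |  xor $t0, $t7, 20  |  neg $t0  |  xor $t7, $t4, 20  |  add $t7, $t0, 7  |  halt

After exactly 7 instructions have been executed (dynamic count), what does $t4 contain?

576

after li $t4, 7: $t4=7
after li $t0, 25: $t0=25
after li $t7, 2: $t7=2
after li $t6, 24: $t6=24
after sub $t4, $t6, 4: $t4=24-4=20
after and $t7, $t0, 255: $t7=25&255=25
after mul $t4, $t6, $t6: $t4=24*24=576
After step 7: $t4 = 576.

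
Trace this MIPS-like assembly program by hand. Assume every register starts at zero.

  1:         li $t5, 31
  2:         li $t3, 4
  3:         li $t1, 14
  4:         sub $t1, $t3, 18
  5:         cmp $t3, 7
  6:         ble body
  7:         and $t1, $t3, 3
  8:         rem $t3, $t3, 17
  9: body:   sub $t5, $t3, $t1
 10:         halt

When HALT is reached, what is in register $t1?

after li $t5, 31: $t5=31
after li $t3, 4: $t3=4
after li $t1, 14: $t1=14
after sub $t1, $t3, 18: $t1=4-18=-14
cmp $t3, 7  (cmp 4,7)
ble body: taken
after sub $t5, $t3, $t1: $t5=4-(-14)=18
halt.

-14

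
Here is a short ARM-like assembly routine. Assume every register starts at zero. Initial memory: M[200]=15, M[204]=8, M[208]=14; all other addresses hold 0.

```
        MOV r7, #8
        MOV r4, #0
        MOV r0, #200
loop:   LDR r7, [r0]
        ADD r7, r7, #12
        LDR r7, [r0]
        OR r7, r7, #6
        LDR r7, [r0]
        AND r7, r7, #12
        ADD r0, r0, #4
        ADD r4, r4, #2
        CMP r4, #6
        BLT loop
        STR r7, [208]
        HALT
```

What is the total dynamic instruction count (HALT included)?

35

MOV r7, #8 → r7=8
MOV r4, #0 → r4=0
MOV r0, #200 → r0=200
LDR r7, [r0] → r7=M[200]=15
ADD r7, r7, #12 → r7=15+12=27
LDR r7, [r0] → r7=M[200]=15
OR r7, r7, #6 → r7=15|6=15
LDR r7, [r0] → r7=M[200]=15
AND r7, r7, #12 → r7=15&12=12
ADD r0, r0, #4 → r0=200+4=204
ADD r4, r4, #2 → r4=0+2=2
CMP r4, #6  (cmp 2,6)
BLT loop: taken
LDR r7, [r0] → r7=M[204]=8
ADD r7, r7, #12 → r7=8+12=20
LDR r7, [r0] → r7=M[204]=8
OR r7, r7, #6 → r7=8|6=14
LDR r7, [r0] → r7=M[204]=8
AND r7, r7, #12 → r7=8&12=8
ADD r0, r0, #4 → r0=204+4=208
ADD r4, r4, #2 → r4=2+2=4
CMP r4, #6  (cmp 4,6)
BLT loop: taken
LDR r7, [r0] → r7=M[208]=14
ADD r7, r7, #12 → r7=14+12=26
LDR r7, [r0] → r7=M[208]=14
OR r7, r7, #6 → r7=14|6=14
LDR r7, [r0] → r7=M[208]=14
AND r7, r7, #12 → r7=14&12=12
ADD r0, r0, #4 → r0=208+4=212
ADD r4, r4, #2 → r4=4+2=6
CMP r4, #6  (cmp 6,6)
BLT loop: not taken
STR r7, [208] → M[208]=12
halt.
Total executed instructions: 35.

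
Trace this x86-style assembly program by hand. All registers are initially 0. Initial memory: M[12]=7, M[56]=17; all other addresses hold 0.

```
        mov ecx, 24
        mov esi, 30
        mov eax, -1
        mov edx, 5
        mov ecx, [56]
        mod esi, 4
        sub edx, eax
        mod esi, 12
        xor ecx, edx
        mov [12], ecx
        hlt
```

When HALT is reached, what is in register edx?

6

mov ecx, 24 → ecx=24
mov esi, 30 → esi=30
mov eax, -1 → eax=-1
mov edx, 5 → edx=5
mov ecx, [56] → ecx=M[56]=17
mod esi, 4 → esi=30%4=2
sub edx, eax → edx=5-(-1)=6
mod esi, 12 → esi=2%12=2
xor ecx, edx → ecx=17^6=23
mov [12], ecx → M[12]=23
halt.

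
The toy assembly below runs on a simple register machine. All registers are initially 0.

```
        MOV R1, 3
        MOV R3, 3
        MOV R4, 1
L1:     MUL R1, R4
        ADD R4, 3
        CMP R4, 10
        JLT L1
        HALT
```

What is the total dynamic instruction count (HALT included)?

R1=3
R3=3
R4=1
R1=3*1=3
R4=1+3=4
CMP R4, 10  (cmp 4,10)
JLT L1: taken
R1=3*4=12
R4=4+3=7
CMP R4, 10  (cmp 7,10)
JLT L1: taken
R1=12*7=84
R4=7+3=10
CMP R4, 10  (cmp 10,10)
JLT L1: not taken
halt.
Total executed instructions: 16.

16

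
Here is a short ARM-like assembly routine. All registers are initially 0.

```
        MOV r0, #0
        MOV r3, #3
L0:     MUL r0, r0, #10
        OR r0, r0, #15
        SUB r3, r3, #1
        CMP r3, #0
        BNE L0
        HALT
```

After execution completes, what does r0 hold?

MOV r0, #0 → r0=0
MOV r3, #3 → r3=3
MUL r0, r0, #10 → r0=0*10=0
OR r0, r0, #15 → r0=0|15=15
SUB r3, r3, #1 → r3=3-1=2
CMP r3, #0  (cmp 2,0)
BNE L0: taken
MUL r0, r0, #10 → r0=15*10=150
OR r0, r0, #15 → r0=150|15=159
SUB r3, r3, #1 → r3=2-1=1
CMP r3, #0  (cmp 1,0)
BNE L0: taken
MUL r0, r0, #10 → r0=159*10=1590
OR r0, r0, #15 → r0=1590|15=1599
SUB r3, r3, #1 → r3=1-1=0
CMP r3, #0  (cmp 0,0)
BNE L0: not taken
halt.

1599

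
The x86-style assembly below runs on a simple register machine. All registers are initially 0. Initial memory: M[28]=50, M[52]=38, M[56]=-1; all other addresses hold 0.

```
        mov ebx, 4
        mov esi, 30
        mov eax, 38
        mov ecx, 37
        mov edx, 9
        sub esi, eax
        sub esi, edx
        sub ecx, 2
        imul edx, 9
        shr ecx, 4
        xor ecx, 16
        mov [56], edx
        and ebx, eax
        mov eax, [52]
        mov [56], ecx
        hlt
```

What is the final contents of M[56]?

ebx=4
esi=30
eax=38
ecx=37
edx=9
esi=30-38=-8
esi=(-8)-9=-17
ecx=37-2=35
edx=9*9=81
ecx=35>>4=2
ecx=2^16=18
mov [56], edx → M[56]=81
ebx=4&38=4
eax=M[52]=38
mov [56], ecx → M[56]=18
halt.

18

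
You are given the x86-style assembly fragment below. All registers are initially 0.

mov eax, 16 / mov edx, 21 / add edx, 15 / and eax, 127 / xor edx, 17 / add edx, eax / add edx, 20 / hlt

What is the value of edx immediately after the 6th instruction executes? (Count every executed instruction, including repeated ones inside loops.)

69

eax=16
edx=21
edx=21+15=36
eax=16&127=16
edx=36^17=53
edx=53+16=69
After step 6: edx = 69.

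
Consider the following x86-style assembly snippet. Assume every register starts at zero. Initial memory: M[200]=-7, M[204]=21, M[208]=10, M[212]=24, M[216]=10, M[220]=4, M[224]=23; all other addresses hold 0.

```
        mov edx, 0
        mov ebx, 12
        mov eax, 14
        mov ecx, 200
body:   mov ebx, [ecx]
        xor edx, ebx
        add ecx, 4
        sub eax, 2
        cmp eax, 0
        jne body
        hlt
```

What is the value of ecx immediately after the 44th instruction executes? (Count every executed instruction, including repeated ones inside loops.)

228

after mov edx, 0: edx=0
after mov ebx, 12: ebx=12
after mov eax, 14: eax=14
after mov ecx, 200: ecx=200
after mov ebx, [ecx]: ebx=M[200]=-7
after xor edx, ebx: edx=0^(-7)=-7
after add ecx, 4: ecx=200+4=204
after sub eax, 2: eax=14-2=12
cmp eax, 0  (cmp 12,0)
jne body: taken
after mov ebx, [ecx]: ebx=M[204]=21
after xor edx, ebx: edx=(-7)^21=-20
after add ecx, 4: ecx=204+4=208
after sub eax, 2: eax=12-2=10
cmp eax, 0  (cmp 10,0)
jne body: taken
after mov ebx, [ecx]: ebx=M[208]=10
after xor edx, ebx: edx=(-20)^10=-26
after add ecx, 4: ecx=208+4=212
after sub eax, 2: eax=10-2=8
cmp eax, 0  (cmp 8,0)
jne body: taken
after mov ebx, [ecx]: ebx=M[212]=24
after xor edx, ebx: edx=(-26)^24=-2
after add ecx, 4: ecx=212+4=216
after sub eax, 2: eax=8-2=6
cmp eax, 0  (cmp 6,0)
jne body: taken
after mov ebx, [ecx]: ebx=M[216]=10
after xor edx, ebx: edx=(-2)^10=-12
after add ecx, 4: ecx=216+4=220
after sub eax, 2: eax=6-2=4
cmp eax, 0  (cmp 4,0)
jne body: taken
after mov ebx, [ecx]: ebx=M[220]=4
after xor edx, ebx: edx=(-12)^4=-16
after add ecx, 4: ecx=220+4=224
after sub eax, 2: eax=4-2=2
cmp eax, 0  (cmp 2,0)
jne body: taken
after mov ebx, [ecx]: ebx=M[224]=23
after xor edx, ebx: edx=(-16)^23=-25
after add ecx, 4: ecx=224+4=228
after sub eax, 2: eax=2-2=0
After step 44: ecx = 228.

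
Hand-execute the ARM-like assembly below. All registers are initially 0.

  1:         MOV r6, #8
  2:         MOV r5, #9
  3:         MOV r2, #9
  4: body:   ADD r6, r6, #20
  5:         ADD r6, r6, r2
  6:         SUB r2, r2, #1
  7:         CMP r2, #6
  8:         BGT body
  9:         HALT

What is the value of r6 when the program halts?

MOV r6, #8 → r6=8
MOV r5, #9 → r5=9
MOV r2, #9 → r2=9
ADD r6, r6, #20 → r6=8+20=28
ADD r6, r6, r2 → r6=28+9=37
SUB r2, r2, #1 → r2=9-1=8
CMP r2, #6  (cmp 8,6)
BGT body: taken
ADD r6, r6, #20 → r6=37+20=57
ADD r6, r6, r2 → r6=57+8=65
SUB r2, r2, #1 → r2=8-1=7
CMP r2, #6  (cmp 7,6)
BGT body: taken
ADD r6, r6, #20 → r6=65+20=85
ADD r6, r6, r2 → r6=85+7=92
SUB r2, r2, #1 → r2=7-1=6
CMP r2, #6  (cmp 6,6)
BGT body: not taken
halt.

92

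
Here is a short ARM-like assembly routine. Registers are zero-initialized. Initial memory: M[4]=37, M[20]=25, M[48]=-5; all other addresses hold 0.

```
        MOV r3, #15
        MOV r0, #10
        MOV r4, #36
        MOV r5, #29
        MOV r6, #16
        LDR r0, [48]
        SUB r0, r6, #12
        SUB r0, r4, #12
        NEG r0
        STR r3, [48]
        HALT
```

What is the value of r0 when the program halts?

after MOV r3, #15: r3=15
after MOV r0, #10: r0=10
after MOV r4, #36: r4=36
after MOV r5, #29: r5=29
after MOV r6, #16: r6=16
after LDR r0, [48]: r0=M[48]=-5
after SUB r0, r6, #12: r0=16-12=4
after SUB r0, r4, #12: r0=36-12=24
after NEG r0: r0=-(24)=-24
STR r3, [48] → M[48]=15
halt.

-24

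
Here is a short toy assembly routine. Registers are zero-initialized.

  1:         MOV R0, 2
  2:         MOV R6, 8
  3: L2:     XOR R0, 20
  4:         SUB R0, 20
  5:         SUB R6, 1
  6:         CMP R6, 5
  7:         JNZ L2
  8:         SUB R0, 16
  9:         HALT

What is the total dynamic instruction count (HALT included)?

R0=2
R6=8
R0=2^20=22
R0=22-20=2
R6=8-1=7
CMP R6, 5  (cmp 7,5)
JNZ L2: taken
R0=2^20=22
R0=22-20=2
R6=7-1=6
CMP R6, 5  (cmp 6,5)
JNZ L2: taken
R0=2^20=22
R0=22-20=2
R6=6-1=5
CMP R6, 5  (cmp 5,5)
JNZ L2: not taken
R0=2-16=-14
halt.
Total executed instructions: 19.

19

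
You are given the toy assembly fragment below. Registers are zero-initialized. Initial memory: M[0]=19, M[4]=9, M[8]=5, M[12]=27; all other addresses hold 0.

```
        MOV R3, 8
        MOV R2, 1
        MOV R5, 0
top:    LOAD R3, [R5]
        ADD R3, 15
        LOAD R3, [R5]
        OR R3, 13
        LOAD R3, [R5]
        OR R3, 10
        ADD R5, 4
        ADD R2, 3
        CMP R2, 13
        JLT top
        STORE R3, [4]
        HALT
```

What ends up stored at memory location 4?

after MOV R3, 8: R3=8
after MOV R2, 1: R2=1
after MOV R5, 0: R5=0
after LOAD R3, [R5]: R3=M[0]=19
after ADD R3, 15: R3=19+15=34
after LOAD R3, [R5]: R3=M[0]=19
after OR R3, 13: R3=19|13=31
after LOAD R3, [R5]: R3=M[0]=19
after OR R3, 10: R3=19|10=27
after ADD R5, 4: R5=0+4=4
after ADD R2, 3: R2=1+3=4
CMP R2, 13  (cmp 4,13)
JLT top: taken
after LOAD R3, [R5]: R3=M[4]=9
after ADD R3, 15: R3=9+15=24
after LOAD R3, [R5]: R3=M[4]=9
after OR R3, 13: R3=9|13=13
after LOAD R3, [R5]: R3=M[4]=9
after OR R3, 10: R3=9|10=11
after ADD R5, 4: R5=4+4=8
after ADD R2, 3: R2=4+3=7
CMP R2, 13  (cmp 7,13)
JLT top: taken
after LOAD R3, [R5]: R3=M[8]=5
after ADD R3, 15: R3=5+15=20
after LOAD R3, [R5]: R3=M[8]=5
after OR R3, 13: R3=5|13=13
after LOAD R3, [R5]: R3=M[8]=5
after OR R3, 10: R3=5|10=15
after ADD R5, 4: R5=8+4=12
after ADD R2, 3: R2=7+3=10
CMP R2, 13  (cmp 10,13)
JLT top: taken
after LOAD R3, [R5]: R3=M[12]=27
after ADD R3, 15: R3=27+15=42
after LOAD R3, [R5]: R3=M[12]=27
after OR R3, 13: R3=27|13=31
after LOAD R3, [R5]: R3=M[12]=27
after OR R3, 10: R3=27|10=27
after ADD R5, 4: R5=12+4=16
after ADD R2, 3: R2=10+3=13
CMP R2, 13  (cmp 13,13)
JLT top: not taken
STORE R3, [4] → M[4]=27
halt.

27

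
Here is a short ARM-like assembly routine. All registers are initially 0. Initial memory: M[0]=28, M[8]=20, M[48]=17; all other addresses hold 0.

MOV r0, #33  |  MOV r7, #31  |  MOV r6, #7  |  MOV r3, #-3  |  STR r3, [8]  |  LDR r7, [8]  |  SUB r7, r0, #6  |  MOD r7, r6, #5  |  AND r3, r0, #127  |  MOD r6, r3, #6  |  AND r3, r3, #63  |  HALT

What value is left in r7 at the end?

r0=33
r7=31
r6=7
r3=-3
STR r3, [8] → M[8]=-3
r7=M[8]=-3
r7=33-6=27
r7=7%5=2
r3=33&127=33
r6=33%6=3
r3=33&63=33
halt.

2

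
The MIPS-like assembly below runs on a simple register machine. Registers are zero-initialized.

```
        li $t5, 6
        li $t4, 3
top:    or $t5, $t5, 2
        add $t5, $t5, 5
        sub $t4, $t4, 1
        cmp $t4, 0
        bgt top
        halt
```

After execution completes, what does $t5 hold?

23

after li $t5, 6: $t5=6
after li $t4, 3: $t4=3
after or $t5, $t5, 2: $t5=6|2=6
after add $t5, $t5, 5: $t5=6+5=11
after sub $t4, $t4, 1: $t4=3-1=2
cmp $t4, 0  (cmp 2,0)
bgt top: taken
after or $t5, $t5, 2: $t5=11|2=11
after add $t5, $t5, 5: $t5=11+5=16
after sub $t4, $t4, 1: $t4=2-1=1
cmp $t4, 0  (cmp 1,0)
bgt top: taken
after or $t5, $t5, 2: $t5=16|2=18
after add $t5, $t5, 5: $t5=18+5=23
after sub $t4, $t4, 1: $t4=1-1=0
cmp $t4, 0  (cmp 0,0)
bgt top: not taken
halt.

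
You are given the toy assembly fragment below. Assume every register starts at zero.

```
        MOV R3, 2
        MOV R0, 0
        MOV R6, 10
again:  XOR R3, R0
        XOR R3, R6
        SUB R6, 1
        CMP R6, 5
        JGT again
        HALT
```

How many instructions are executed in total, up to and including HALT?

R3=2
R0=0
R6=10
R3=2^0=2
R3=2^10=8
R6=10-1=9
CMP R6, 5  (cmp 9,5)
JGT again: taken
R3=8^0=8
R3=8^9=1
R6=9-1=8
CMP R6, 5  (cmp 8,5)
JGT again: taken
R3=1^0=1
R3=1^8=9
R6=8-1=7
CMP R6, 5  (cmp 7,5)
JGT again: taken
R3=9^0=9
R3=9^7=14
R6=7-1=6
CMP R6, 5  (cmp 6,5)
JGT again: taken
R3=14^0=14
R3=14^6=8
R6=6-1=5
CMP R6, 5  (cmp 5,5)
JGT again: not taken
halt.
Total executed instructions: 29.

29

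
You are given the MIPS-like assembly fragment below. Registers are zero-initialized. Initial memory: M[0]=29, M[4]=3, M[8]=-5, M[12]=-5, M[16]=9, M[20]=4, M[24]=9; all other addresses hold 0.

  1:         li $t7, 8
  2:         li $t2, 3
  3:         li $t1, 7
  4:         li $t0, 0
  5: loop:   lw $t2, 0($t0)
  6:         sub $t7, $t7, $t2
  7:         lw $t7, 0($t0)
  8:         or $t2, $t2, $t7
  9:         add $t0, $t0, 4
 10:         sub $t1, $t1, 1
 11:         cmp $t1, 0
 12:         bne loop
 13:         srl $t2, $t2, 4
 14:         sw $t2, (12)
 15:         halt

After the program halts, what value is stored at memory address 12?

after li $t7, 8: $t7=8
after li $t2, 3: $t2=3
after li $t1, 7: $t1=7
after li $t0, 0: $t0=0
after lw $t2, 0($t0): $t2=M[0]=29
after sub $t7, $t7, $t2: $t7=8-29=-21
after lw $t7, 0($t0): $t7=M[0]=29
after or $t2, $t2, $t7: $t2=29|29=29
after add $t0, $t0, 4: $t0=0+4=4
after sub $t1, $t1, 1: $t1=7-1=6
cmp $t1, 0  (cmp 6,0)
bne loop: taken
after lw $t2, 0($t0): $t2=M[4]=3
after sub $t7, $t7, $t2: $t7=29-3=26
after lw $t7, 0($t0): $t7=M[4]=3
after or $t2, $t2, $t7: $t2=3|3=3
after add $t0, $t0, 4: $t0=4+4=8
after sub $t1, $t1, 1: $t1=6-1=5
cmp $t1, 0  (cmp 5,0)
bne loop: taken
after lw $t2, 0($t0): $t2=M[8]=-5
after sub $t7, $t7, $t2: $t7=3-(-5)=8
after lw $t7, 0($t0): $t7=M[8]=-5
after or $t2, $t2, $t7: $t2=(-5)|(-5)=-5
after add $t0, $t0, 4: $t0=8+4=12
after sub $t1, $t1, 1: $t1=5-1=4
cmp $t1, 0  (cmp 4,0)
bne loop: taken
after lw $t2, 0($t0): $t2=M[12]=-5
after sub $t7, $t7, $t2: $t7=(-5)-(-5)=0
after lw $t7, 0($t0): $t7=M[12]=-5
after or $t2, $t2, $t7: $t2=(-5)|(-5)=-5
after add $t0, $t0, 4: $t0=12+4=16
after sub $t1, $t1, 1: $t1=4-1=3
cmp $t1, 0  (cmp 3,0)
bne loop: taken
after lw $t2, 0($t0): $t2=M[16]=9
after sub $t7, $t7, $t2: $t7=(-5)-9=-14
after lw $t7, 0($t0): $t7=M[16]=9
after or $t2, $t2, $t7: $t2=9|9=9
after add $t0, $t0, 4: $t0=16+4=20
after sub $t1, $t1, 1: $t1=3-1=2
cmp $t1, 0  (cmp 2,0)
bne loop: taken
after lw $t2, 0($t0): $t2=M[20]=4
after sub $t7, $t7, $t2: $t7=9-4=5
after lw $t7, 0($t0): $t7=M[20]=4
after or $t2, $t2, $t7: $t2=4|4=4
after add $t0, $t0, 4: $t0=20+4=24
after sub $t1, $t1, 1: $t1=2-1=1
cmp $t1, 0  (cmp 1,0)
bne loop: taken
after lw $t2, 0($t0): $t2=M[24]=9
after sub $t7, $t7, $t2: $t7=4-9=-5
after lw $t7, 0($t0): $t7=M[24]=9
after or $t2, $t2, $t7: $t2=9|9=9
after add $t0, $t0, 4: $t0=24+4=28
after sub $t1, $t1, 1: $t1=1-1=0
cmp $t1, 0  (cmp 0,0)
bne loop: not taken
after srl $t2, $t2, 4: $t2=9>>4=0
sw $t2, (12) → M[12]=0
halt.

0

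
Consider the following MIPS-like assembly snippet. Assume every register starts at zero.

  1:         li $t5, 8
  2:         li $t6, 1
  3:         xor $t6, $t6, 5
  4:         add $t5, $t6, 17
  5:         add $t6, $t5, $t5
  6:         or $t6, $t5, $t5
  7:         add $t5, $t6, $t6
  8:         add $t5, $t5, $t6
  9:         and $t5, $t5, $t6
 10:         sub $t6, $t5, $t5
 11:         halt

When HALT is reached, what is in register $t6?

0

li $t5, 8 → $t5=8
li $t6, 1 → $t6=1
xor $t6, $t6, 5 → $t6=1^5=4
add $t5, $t6, 17 → $t5=4+17=21
add $t6, $t5, $t5 → $t6=21+21=42
or $t6, $t5, $t5 → $t6=21|21=21
add $t5, $t6, $t6 → $t5=21+21=42
add $t5, $t5, $t6 → $t5=42+21=63
and $t5, $t5, $t6 → $t5=63&21=21
sub $t6, $t5, $t5 → $t6=21-21=0
halt.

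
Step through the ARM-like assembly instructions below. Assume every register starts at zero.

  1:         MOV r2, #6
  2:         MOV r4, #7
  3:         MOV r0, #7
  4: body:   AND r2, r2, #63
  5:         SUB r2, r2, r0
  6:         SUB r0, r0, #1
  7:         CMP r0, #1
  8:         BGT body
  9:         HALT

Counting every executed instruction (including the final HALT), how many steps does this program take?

MOV r2, #6 → r2=6
MOV r4, #7 → r4=7
MOV r0, #7 → r0=7
AND r2, r2, #63 → r2=6&63=6
SUB r2, r2, r0 → r2=6-7=-1
SUB r0, r0, #1 → r0=7-1=6
CMP r0, #1  (cmp 6,1)
BGT body: taken
AND r2, r2, #63 → r2=(-1)&63=63
SUB r2, r2, r0 → r2=63-6=57
SUB r0, r0, #1 → r0=6-1=5
CMP r0, #1  (cmp 5,1)
BGT body: taken
AND r2, r2, #63 → r2=57&63=57
SUB r2, r2, r0 → r2=57-5=52
SUB r0, r0, #1 → r0=5-1=4
CMP r0, #1  (cmp 4,1)
BGT body: taken
AND r2, r2, #63 → r2=52&63=52
SUB r2, r2, r0 → r2=52-4=48
SUB r0, r0, #1 → r0=4-1=3
CMP r0, #1  (cmp 3,1)
BGT body: taken
AND r2, r2, #63 → r2=48&63=48
SUB r2, r2, r0 → r2=48-3=45
SUB r0, r0, #1 → r0=3-1=2
CMP r0, #1  (cmp 2,1)
BGT body: taken
AND r2, r2, #63 → r2=45&63=45
SUB r2, r2, r0 → r2=45-2=43
SUB r0, r0, #1 → r0=2-1=1
CMP r0, #1  (cmp 1,1)
BGT body: not taken
halt.
Total executed instructions: 34.

34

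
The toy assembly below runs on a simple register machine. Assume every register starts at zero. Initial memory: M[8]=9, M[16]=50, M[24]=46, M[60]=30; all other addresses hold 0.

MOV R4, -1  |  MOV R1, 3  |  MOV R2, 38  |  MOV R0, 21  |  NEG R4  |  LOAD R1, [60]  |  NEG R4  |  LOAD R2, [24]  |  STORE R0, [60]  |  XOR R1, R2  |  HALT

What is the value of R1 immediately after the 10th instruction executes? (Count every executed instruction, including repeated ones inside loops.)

after MOV R4, -1: R4=-1
after MOV R1, 3: R1=3
after MOV R2, 38: R2=38
after MOV R0, 21: R0=21
after NEG R4: R4=-(-1)=1
after LOAD R1, [60]: R1=M[60]=30
after NEG R4: R4=-(1)=-1
after LOAD R2, [24]: R2=M[24]=46
STORE R0, [60] → M[60]=21
after XOR R1, R2: R1=30^46=48
After step 10: R1 = 48.

48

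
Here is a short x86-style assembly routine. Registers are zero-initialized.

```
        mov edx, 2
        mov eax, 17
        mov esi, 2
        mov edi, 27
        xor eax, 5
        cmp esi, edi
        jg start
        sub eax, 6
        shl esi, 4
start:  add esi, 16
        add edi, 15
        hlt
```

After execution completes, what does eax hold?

14

mov edx, 2 → edx=2
mov eax, 17 → eax=17
mov esi, 2 → esi=2
mov edi, 27 → edi=27
xor eax, 5 → eax=17^5=20
cmp esi, edi  (cmp 2,27)
jg start: not taken
sub eax, 6 → eax=20-6=14
shl esi, 4 → esi=2<<4=32
add esi, 16 → esi=32+16=48
add edi, 15 → edi=27+15=42
halt.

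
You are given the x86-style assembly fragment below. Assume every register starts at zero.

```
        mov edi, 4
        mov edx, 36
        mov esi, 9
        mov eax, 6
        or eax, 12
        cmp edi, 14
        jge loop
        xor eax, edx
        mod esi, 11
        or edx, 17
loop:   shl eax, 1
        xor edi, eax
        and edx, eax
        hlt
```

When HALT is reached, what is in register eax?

after mov edi, 4: edi=4
after mov edx, 36: edx=36
after mov esi, 9: esi=9
after mov eax, 6: eax=6
after or eax, 12: eax=6|12=14
cmp edi, 14  (cmp 4,14)
jge loop: not taken
after xor eax, edx: eax=14^36=42
after mod esi, 11: esi=9%11=9
after or edx, 17: edx=36|17=53
after shl eax, 1: eax=42<<1=84
after xor edi, eax: edi=4^84=80
after and edx, eax: edx=53&84=20
halt.

84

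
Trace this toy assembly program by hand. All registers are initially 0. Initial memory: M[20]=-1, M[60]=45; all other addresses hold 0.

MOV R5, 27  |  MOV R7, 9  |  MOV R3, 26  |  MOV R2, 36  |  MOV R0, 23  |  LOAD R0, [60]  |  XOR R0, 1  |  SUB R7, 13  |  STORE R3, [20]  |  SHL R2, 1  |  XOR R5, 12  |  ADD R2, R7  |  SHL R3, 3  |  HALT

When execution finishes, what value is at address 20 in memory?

26

R5=27
R7=9
R3=26
R2=36
R0=23
R0=M[60]=45
R0=45^1=44
R7=9-13=-4
STORE R3, [20] → M[20]=26
R2=36<<1=72
R5=27^12=23
R2=72+(-4)=68
R3=26<<3=208
halt.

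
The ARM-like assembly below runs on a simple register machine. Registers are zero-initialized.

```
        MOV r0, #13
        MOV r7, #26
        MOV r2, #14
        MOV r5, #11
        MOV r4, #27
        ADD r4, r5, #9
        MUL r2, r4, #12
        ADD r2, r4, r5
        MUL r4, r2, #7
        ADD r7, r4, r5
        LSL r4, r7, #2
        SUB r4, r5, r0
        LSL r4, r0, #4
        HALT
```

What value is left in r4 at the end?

after MOV r0, #13: r0=13
after MOV r7, #26: r7=26
after MOV r2, #14: r2=14
after MOV r5, #11: r5=11
after MOV r4, #27: r4=27
after ADD r4, r5, #9: r4=11+9=20
after MUL r2, r4, #12: r2=20*12=240
after ADD r2, r4, r5: r2=20+11=31
after MUL r4, r2, #7: r4=31*7=217
after ADD r7, r4, r5: r7=217+11=228
after LSL r4, r7, #2: r4=228<<2=912
after SUB r4, r5, r0: r4=11-13=-2
after LSL r4, r0, #4: r4=13<<4=208
halt.

208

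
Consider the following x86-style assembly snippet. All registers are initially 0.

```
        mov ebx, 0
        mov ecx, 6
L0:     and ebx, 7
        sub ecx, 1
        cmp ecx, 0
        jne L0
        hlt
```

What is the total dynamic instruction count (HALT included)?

27

after mov ebx, 0: ebx=0
after mov ecx, 6: ecx=6
after and ebx, 7: ebx=0&7=0
after sub ecx, 1: ecx=6-1=5
cmp ecx, 0  (cmp 5,0)
jne L0: taken
after and ebx, 7: ebx=0&7=0
after sub ecx, 1: ecx=5-1=4
cmp ecx, 0  (cmp 4,0)
jne L0: taken
after and ebx, 7: ebx=0&7=0
after sub ecx, 1: ecx=4-1=3
cmp ecx, 0  (cmp 3,0)
jne L0: taken
after and ebx, 7: ebx=0&7=0
after sub ecx, 1: ecx=3-1=2
cmp ecx, 0  (cmp 2,0)
jne L0: taken
after and ebx, 7: ebx=0&7=0
after sub ecx, 1: ecx=2-1=1
cmp ecx, 0  (cmp 1,0)
jne L0: taken
after and ebx, 7: ebx=0&7=0
after sub ecx, 1: ecx=1-1=0
cmp ecx, 0  (cmp 0,0)
jne L0: not taken
halt.
Total executed instructions: 27.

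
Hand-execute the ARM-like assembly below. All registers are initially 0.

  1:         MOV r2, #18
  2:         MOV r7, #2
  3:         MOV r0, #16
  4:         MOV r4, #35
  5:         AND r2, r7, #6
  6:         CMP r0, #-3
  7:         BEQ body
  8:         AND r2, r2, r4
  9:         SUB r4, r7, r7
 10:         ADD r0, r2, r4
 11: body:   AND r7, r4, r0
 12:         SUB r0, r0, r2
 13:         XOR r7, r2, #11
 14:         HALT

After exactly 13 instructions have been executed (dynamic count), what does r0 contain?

0

r2=18
r7=2
r0=16
r4=35
r2=2&6=2
CMP r0, #-3  (cmp 16,-3)
BEQ body: not taken
r2=2&35=2
r4=2-2=0
r0=2+0=2
r7=0&2=0
r0=2-2=0
r7=2^11=9
After step 13: r0 = 0.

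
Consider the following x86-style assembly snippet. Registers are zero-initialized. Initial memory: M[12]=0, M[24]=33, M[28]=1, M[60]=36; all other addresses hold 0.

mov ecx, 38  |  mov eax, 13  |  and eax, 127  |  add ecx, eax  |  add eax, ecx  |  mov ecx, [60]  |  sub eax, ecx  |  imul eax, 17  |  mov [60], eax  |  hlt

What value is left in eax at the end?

476

ecx=38
eax=13
eax=13&127=13
ecx=38+13=51
eax=13+51=64
ecx=M[60]=36
eax=64-36=28
eax=28*17=476
mov [60], eax → M[60]=476
halt.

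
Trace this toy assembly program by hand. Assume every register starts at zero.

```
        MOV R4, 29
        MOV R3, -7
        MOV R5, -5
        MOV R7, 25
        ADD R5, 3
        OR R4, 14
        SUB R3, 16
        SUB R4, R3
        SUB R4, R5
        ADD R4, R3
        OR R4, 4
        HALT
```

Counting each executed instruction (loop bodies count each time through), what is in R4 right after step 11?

37

after MOV R4, 29: R4=29
after MOV R3, -7: R3=-7
after MOV R5, -5: R5=-5
after MOV R7, 25: R7=25
after ADD R5, 3: R5=(-5)+3=-2
after OR R4, 14: R4=29|14=31
after SUB R3, 16: R3=(-7)-16=-23
after SUB R4, R3: R4=31-(-23)=54
after SUB R4, R5: R4=54-(-2)=56
after ADD R4, R3: R4=56+(-23)=33
after OR R4, 4: R4=33|4=37
After step 11: R4 = 37.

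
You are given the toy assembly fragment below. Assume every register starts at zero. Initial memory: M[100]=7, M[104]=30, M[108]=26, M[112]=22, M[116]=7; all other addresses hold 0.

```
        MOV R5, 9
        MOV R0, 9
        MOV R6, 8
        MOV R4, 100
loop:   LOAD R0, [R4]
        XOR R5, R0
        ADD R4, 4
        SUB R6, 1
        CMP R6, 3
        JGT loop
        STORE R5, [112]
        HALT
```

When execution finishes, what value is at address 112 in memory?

27

R5=9
R0=9
R6=8
R4=100
R0=M[100]=7
R5=9^7=14
R4=100+4=104
R6=8-1=7
CMP R6, 3  (cmp 7,3)
JGT loop: taken
R0=M[104]=30
R5=14^30=16
R4=104+4=108
R6=7-1=6
CMP R6, 3  (cmp 6,3)
JGT loop: taken
R0=M[108]=26
R5=16^26=10
R4=108+4=112
R6=6-1=5
CMP R6, 3  (cmp 5,3)
JGT loop: taken
R0=M[112]=22
R5=10^22=28
R4=112+4=116
R6=5-1=4
CMP R6, 3  (cmp 4,3)
JGT loop: taken
R0=M[116]=7
R5=28^7=27
R4=116+4=120
R6=4-1=3
CMP R6, 3  (cmp 3,3)
JGT loop: not taken
STORE R5, [112] → M[112]=27
halt.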